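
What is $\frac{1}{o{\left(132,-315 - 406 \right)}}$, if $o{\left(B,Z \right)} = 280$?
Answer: $\frac{1}{280} \approx 0.0035714$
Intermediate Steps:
$\frac{1}{o{\left(132,-315 - 406 \right)}} = \frac{1}{280}$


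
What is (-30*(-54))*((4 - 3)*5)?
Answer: 8100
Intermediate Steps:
(-30*(-54))*((4 - 3)*5) = 1620*(1*5) = 1620*5 = 8100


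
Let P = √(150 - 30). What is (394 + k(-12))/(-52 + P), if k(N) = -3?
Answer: -299/38 - 23*√30/76 ≈ -9.5260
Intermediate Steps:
P = 2*√30 (P = √120 = 2*√30 ≈ 10.954)
(394 + k(-12))/(-52 + P) = (394 - 3)/(-52 + 2*√30) = 391/(-52 + 2*√30)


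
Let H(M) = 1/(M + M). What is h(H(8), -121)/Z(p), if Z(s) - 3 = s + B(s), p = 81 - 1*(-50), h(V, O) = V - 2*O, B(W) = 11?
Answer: 3873/2320 ≈ 1.6694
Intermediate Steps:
H(M) = 1/(2*M)
p = 131 (p = 81 + 50 = 131)
Z(s) = 14 + s (Z(s) = 3 + (s + 11) = 3 + (11 + s) = 14 + s)
h(H(8), -121)/Z(p) = ((1/2)/8 - 2*(-121))/(14 + 131) = ((1/2)*(1/8) + 242)/145 = (1/16 + 242)*(1/145) = (3873/16)*(1/145) = 3873/2320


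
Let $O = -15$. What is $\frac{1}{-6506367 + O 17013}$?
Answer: $- \frac{1}{6761562} \approx -1.4789 \cdot 10^{-7}$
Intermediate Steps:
$\frac{1}{-6506367 + O 17013} = \frac{1}{-6506367 - 255195} = \frac{1}{-6761562} = - \frac{1}{6761562}$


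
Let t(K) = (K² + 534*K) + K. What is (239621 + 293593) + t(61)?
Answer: 569570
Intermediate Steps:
t(K) = K² + 535*K
(239621 + 293593) + t(61) = (239621 + 293593) + 61*(535 + 61) = 533214 + 61*596 = 533214 + 36356 = 569570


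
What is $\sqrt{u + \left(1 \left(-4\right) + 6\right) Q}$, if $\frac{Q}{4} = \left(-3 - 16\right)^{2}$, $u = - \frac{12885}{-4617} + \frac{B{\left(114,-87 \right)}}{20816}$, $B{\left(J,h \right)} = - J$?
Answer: $\frac{517 \sqrt{8564490806}}{889884} \approx 53.766$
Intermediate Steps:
$u = \frac{44614637}{16017912}$ ($u = - \frac{12885}{-4617} + \frac{\left(-1\right) 114}{20816} = \left(-12885\right) \left(- \frac{1}{4617}\right) - \frac{57}{10408} = \frac{4295}{1539} - \frac{57}{10408} = \frac{44614637}{16017912} \approx 2.7853$)
$Q = 1444$ ($Q = 4 \left(-3 - 16\right)^{2} = 4 \left(-19\right)^{2} = 4 \cdot 361 = 1444$)
$\sqrt{u + \left(1 \left(-4\right) + 6\right) Q} = \sqrt{\frac{44614637}{16017912} + \left(1 \left(-4\right) + 6\right) 1444} = \sqrt{\frac{44614637}{16017912} + \left(-4 + 6\right) 1444} = \sqrt{\frac{44614637}{16017912} + 2 \cdot 1444} = \sqrt{\frac{44614637}{16017912} + 2888} = \sqrt{\frac{46304344493}{16017912}} = \frac{517 \sqrt{8564490806}}{889884}$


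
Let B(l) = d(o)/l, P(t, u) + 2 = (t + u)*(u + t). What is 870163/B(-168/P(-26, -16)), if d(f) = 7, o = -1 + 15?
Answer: -10441956/881 ≈ -11852.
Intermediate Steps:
P(t, u) = -2 + (t + u)² (P(t, u) = -2 + (t + u)*(u + t) = -2 + (t + u)*(t + u) = -2 + (t + u)²)
o = 14
B(l) = 7/l
870163/B(-168/P(-26, -16)) = 870163/((7/((-168/(-2 + (-26 - 16)²))))) = 870163/((7/((-168/(-2 + (-42)²))))) = 870163/((7/((-168/(-2 + 1764))))) = 870163/((7/((-168/1762)))) = 870163/((7/((-168*1/1762)))) = 870163/((7/(-84/881))) = 870163/((7*(-881/84))) = 870163/(-881/12) = 870163*(-12/881) = -10441956/881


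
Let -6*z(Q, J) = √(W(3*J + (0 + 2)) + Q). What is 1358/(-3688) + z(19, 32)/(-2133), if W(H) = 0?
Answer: -679/1844 + √19/12798 ≈ -0.36788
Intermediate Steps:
z(Q, J) = -√Q/6 (z(Q, J) = -√(0 + Q)/6 = -√Q/6)
1358/(-3688) + z(19, 32)/(-2133) = 1358/(-3688) - √19/6/(-2133) = 1358*(-1/3688) - √19/6*(-1/2133) = -679/1844 + √19/12798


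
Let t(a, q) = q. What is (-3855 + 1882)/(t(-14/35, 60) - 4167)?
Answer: 1973/4107 ≈ 0.48040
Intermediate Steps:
(-3855 + 1882)/(t(-14/35, 60) - 4167) = (-3855 + 1882)/(60 - 4167) = -1973/(-4107) = -1973*(-1/4107) = 1973/4107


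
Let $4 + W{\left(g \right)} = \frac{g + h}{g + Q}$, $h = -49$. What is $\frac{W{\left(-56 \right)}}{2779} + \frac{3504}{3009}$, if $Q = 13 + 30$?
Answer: $\frac{42249495}{36235381} \approx 1.166$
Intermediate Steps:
$Q = 43$
$W{\left(g \right)} = -4 + \frac{-49 + g}{43 + g}$ ($W{\left(g \right)} = -4 + \frac{g - 49}{g + 43} = -4 + \frac{-49 + g}{43 + g}$)
$\frac{W{\left(-56 \right)}}{2779} + \frac{3504}{3009} = \frac{\frac{1}{43 - 56} \left(-221 - -168\right)}{2779} + \frac{3504}{3009} = \frac{-221 + 168}{-13} \cdot \frac{1}{2779} + 3504 \cdot \frac{1}{3009} = \left(- \frac{1}{13}\right) \left(-53\right) \frac{1}{2779} + \frac{1168}{1003} = \frac{53}{13} \cdot \frac{1}{2779} + \frac{1168}{1003} = \frac{53}{36127} + \frac{1168}{1003} = \frac{42249495}{36235381}$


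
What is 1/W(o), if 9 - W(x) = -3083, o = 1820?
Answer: 1/3092 ≈ 0.00032342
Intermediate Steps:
W(x) = 3092 (W(x) = 9 - 1*(-3083) = 9 + 3083 = 3092)
1/W(o) = 1/3092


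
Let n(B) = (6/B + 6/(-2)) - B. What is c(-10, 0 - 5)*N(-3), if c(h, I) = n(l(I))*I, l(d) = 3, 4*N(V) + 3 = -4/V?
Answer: -25/3 ≈ -8.3333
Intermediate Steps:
N(V) = -¾ - 1/V (N(V) = -¾ + (-4/V)/4 = -¾ - 1/V)
n(B) = -3 - B + 6/B (n(B) = (6/B + 6*(-½)) - B = (6/B - 3) - B = (-3 + 6/B) - B = -3 - B + 6/B)
c(h, I) = -4*I (c(h, I) = (-3 - 1*3 + 6/3)*I = (-3 - 3 + 6*(⅓))*I = (-3 - 3 + 2)*I = -4*I)
c(-10, 0 - 5)*N(-3) = (-4*(0 - 5))*(-¾ - 1/(-3)) = (-4*(-5))*(-¾ - 1*(-⅓)) = 20*(-¾ + ⅓) = 20*(-5/12) = -25/3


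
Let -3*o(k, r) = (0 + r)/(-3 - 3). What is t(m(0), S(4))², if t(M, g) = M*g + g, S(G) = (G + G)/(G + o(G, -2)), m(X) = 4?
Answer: 5184/49 ≈ 105.80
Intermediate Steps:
o(k, r) = r/18 (o(k, r) = -(0 + r)/(3*(-3 - 3)) = -r/(3*(-6)) = -r*(-1)/(3*6) = -(-1)*r/18 = r/18)
S(G) = 2*G/(-⅑ + G) (S(G) = (G + G)/(G + (1/18)*(-2)) = (2*G)/(G - ⅑) = (2*G)/(-⅑ + G) = 2*G/(-⅑ + G))
t(M, g) = g + M*g
t(m(0), S(4))² = ((18*4/(-1 + 9*4))*(1 + 4))² = ((18*4/(-1 + 36))*5)² = ((18*4/35)*5)² = ((18*4*(1/35))*5)² = ((72/35)*5)² = (72/7)² = 5184/49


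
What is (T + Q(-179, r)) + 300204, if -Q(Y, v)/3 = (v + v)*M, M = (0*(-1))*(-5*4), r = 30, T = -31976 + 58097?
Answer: 326325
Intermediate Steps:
T = 26121
M = 0 (M = 0*(-20) = 0)
Q(Y, v) = 0 (Q(Y, v) = -3*(v + v)*0 = -3*2*v*0 = -3*0 = 0)
(T + Q(-179, r)) + 300204 = (26121 + 0) + 300204 = 26121 + 300204 = 326325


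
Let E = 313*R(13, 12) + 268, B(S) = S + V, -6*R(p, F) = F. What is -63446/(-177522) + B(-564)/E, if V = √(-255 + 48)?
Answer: 30709019/15888219 - 3*I*√23/358 ≈ 1.9328 - 0.040189*I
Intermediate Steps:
R(p, F) = -F/6
V = 3*I*√23 (V = √(-207) = 3*I*√23 ≈ 14.387*I)
B(S) = S + 3*I*√23
E = -358 (E = 313*(-⅙*12) + 268 = 313*(-2) + 268 = -626 + 268 = -358)
-63446/(-177522) + B(-564)/E = -63446/(-177522) + (-564 + 3*I*√23)/(-358) = -63446*(-1/177522) + (-564 + 3*I*√23)*(-1/358) = 31723/88761 + (282/179 - 3*I*√23/358) = 30709019/15888219 - 3*I*√23/358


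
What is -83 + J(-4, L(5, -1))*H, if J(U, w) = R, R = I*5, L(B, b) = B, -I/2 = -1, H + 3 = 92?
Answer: 807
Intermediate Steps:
H = 89 (H = -3 + 92 = 89)
I = 2 (I = -2*(-1) = 2)
R = 10 (R = 2*5 = 10)
J(U, w) = 10
-83 + J(-4, L(5, -1))*H = -83 + 10*89 = -83 + 890 = 807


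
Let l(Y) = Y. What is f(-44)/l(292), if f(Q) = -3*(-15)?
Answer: 45/292 ≈ 0.15411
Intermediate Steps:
f(Q) = 45
f(-44)/l(292) = 45/292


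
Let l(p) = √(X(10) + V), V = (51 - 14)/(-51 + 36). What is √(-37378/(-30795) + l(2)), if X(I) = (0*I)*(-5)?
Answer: √(1151055510 + 63222135*I*√555)/30795 ≈ 1.2647 + 0.62095*I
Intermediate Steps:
X(I) = 0 (X(I) = 0*(-5) = 0)
V = -37/15 (V = 37/(-15) = 37*(-1/15) = -37/15 ≈ -2.4667)
l(p) = I*√555/15 (l(p) = √(0 - 37/15) = √(-37/15) = I*√555/15)
√(-37378/(-30795) + l(2)) = √(-37378/(-30795) + I*√555/15) = √(-37378*(-1/30795) + I*√555/15) = √(37378/30795 + I*√555/15)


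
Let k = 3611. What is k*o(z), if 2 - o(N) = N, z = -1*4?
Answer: 21666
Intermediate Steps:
z = -4
o(N) = 2 - N
k*o(z) = 3611*(2 - 1*(-4)) = 3611*(2 + 4) = 3611*6 = 21666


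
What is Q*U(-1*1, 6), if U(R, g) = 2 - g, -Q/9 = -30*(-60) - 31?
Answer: 63684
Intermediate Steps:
Q = -15921 (Q = -9*(-30*(-60) - 31) = -9*(1800 - 31) = -9*1769 = -15921)
Q*U(-1*1, 6) = -15921*(2 - 1*6) = -15921*(2 - 6) = -15921*(-4) = 63684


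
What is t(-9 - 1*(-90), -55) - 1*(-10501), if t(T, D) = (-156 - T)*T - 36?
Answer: -8732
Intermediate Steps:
t(T, D) = -36 + T*(-156 - T) (t(T, D) = T*(-156 - T) - 36 = -36 + T*(-156 - T))
t(-9 - 1*(-90), -55) - 1*(-10501) = (-36 - (-9 - 1*(-90))**2 - 156*(-9 - 1*(-90))) - 1*(-10501) = (-36 - (-9 + 90)**2 - 156*(-9 + 90)) + 10501 = (-36 - 1*81**2 - 156*81) + 10501 = (-36 - 1*6561 - 12636) + 10501 = (-36 - 6561 - 12636) + 10501 = -19233 + 10501 = -8732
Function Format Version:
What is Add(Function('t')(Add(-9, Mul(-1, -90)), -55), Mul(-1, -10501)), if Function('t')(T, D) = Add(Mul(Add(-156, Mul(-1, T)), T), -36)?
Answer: -8732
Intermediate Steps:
Function('t')(T, D) = Add(-36, Mul(T, Add(-156, Mul(-1, T)))) (Function('t')(T, D) = Add(Mul(T, Add(-156, Mul(-1, T))), -36) = Add(-36, Mul(T, Add(-156, Mul(-1, T)))))
Add(Function('t')(Add(-9, Mul(-1, -90)), -55), Mul(-1, -10501)) = Add(Add(-36, Mul(-1, Pow(Add(-9, Mul(-1, -90)), 2)), Mul(-156, Add(-9, Mul(-1, -90)))), Mul(-1, -10501)) = Add(Add(-36, Mul(-1, Pow(Add(-9, 90), 2)), Mul(-156, Add(-9, 90))), 10501) = Add(Add(-36, Mul(-1, Pow(81, 2)), Mul(-156, 81)), 10501) = Add(Add(-36, Mul(-1, 6561), -12636), 10501) = Add(Add(-36, -6561, -12636), 10501) = Add(-19233, 10501) = -8732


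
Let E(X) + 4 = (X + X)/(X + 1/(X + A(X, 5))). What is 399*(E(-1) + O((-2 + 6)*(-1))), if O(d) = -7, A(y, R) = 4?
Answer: -3192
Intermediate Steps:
E(X) = -4 + 2*X/(X + 1/(4 + X)) (E(X) = -4 + (X + X)/(X + 1/(X + 4)) = -4 + (2*X)/(X + 1/(4 + X)) = -4 + 2*X/(X + 1/(4 + X)))
399*(E(-1) + O((-2 + 6)*(-1))) = 399*(2*(-2 - 1*(-1)² - 4*(-1))/(1 + (-1)² + 4*(-1)) - 7) = 399*(2*(-2 - 1*1 + 4)/(1 + 1 - 4) - 7) = 399*(2*(-2 - 1 + 4)/(-2) - 7) = 399*(2*(-½)*1 - 7) = 399*(-1 - 7) = 399*(-8) = -3192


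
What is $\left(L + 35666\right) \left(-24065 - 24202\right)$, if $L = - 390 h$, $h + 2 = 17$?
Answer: $-1439128872$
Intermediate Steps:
$h = 15$ ($h = -2 + 17 = 15$)
$L = -5850$ ($L = \left(-390\right) 15 = -5850$)
$\left(L + 35666\right) \left(-24065 - 24202\right) = \left(-5850 + 35666\right) \left(-24065 - 24202\right) = 29816 \left(-48267\right) = -1439128872$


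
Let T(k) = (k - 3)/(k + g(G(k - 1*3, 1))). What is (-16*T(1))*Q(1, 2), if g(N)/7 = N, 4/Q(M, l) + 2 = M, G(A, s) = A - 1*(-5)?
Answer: -64/11 ≈ -5.8182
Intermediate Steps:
G(A, s) = 5 + A (G(A, s) = A + 5 = 5 + A)
Q(M, l) = 4/(-2 + M)
g(N) = 7*N
T(k) = (-3 + k)/(14 + 8*k) (T(k) = (k - 3)/(k + 7*(5 + (k - 1*3))) = (-3 + k)/(k + 7*(5 + (k - 3))) = (-3 + k)/(k + 7*(5 + (-3 + k))) = (-3 + k)/(k + 7*(2 + k)) = (-3 + k)/(k + (14 + 7*k)) = (-3 + k)/(14 + 8*k))
(-16*T(1))*Q(1, 2) = (-8*(-3 + 1)/(7 + 4*1))*(4/(-2 + 1)) = (-8*(-2)/(7 + 4))*(4/(-1)) = (-8*(-2)/11)*(4*(-1)) = -8*(-2)/11*(-4) = -16*(-1/11)*(-4) = (16/11)*(-4) = -64/11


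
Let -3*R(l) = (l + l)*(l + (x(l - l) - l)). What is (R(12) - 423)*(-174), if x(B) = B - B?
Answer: 73602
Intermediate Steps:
x(B) = 0
R(l) = 0 (R(l) = -(l + l)*(l + (0 - l))/3 = -2*l*(l - l)/3 = -2*l*0/3 = -1/3*0 = 0)
(R(12) - 423)*(-174) = (0 - 423)*(-174) = -423*(-174) = 73602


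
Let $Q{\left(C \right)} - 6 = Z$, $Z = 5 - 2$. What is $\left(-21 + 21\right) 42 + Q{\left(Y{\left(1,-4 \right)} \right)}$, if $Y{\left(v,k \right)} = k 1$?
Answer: $9$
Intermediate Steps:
$Z = 3$ ($Z = 5 - 2 = 3$)
$Y{\left(v,k \right)} = k$
$Q{\left(C \right)} = 9$ ($Q{\left(C \right)} = 6 + 3 = 9$)
$\left(-21 + 21\right) 42 + Q{\left(Y{\left(1,-4 \right)} \right)} = \left(-21 + 21\right) 42 + 9 = 0 \cdot 42 + 9 = 0 + 9 = 9$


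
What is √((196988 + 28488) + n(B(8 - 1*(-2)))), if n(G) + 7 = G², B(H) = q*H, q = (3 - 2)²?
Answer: √225569 ≈ 474.94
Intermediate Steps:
q = 1 (q = 1² = 1)
B(H) = H (B(H) = 1*H = H)
n(G) = -7 + G²
√((196988 + 28488) + n(B(8 - 1*(-2)))) = √((196988 + 28488) + (-7 + (8 - 1*(-2))²)) = √(225476 + (-7 + (8 + 2)²)) = √(225476 + (-7 + 10²)) = √(225476 + (-7 + 100)) = √(225476 + 93) = √225569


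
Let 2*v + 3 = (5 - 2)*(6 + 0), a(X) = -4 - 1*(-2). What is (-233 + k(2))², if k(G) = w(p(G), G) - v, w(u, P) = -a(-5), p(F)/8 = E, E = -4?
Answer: 227529/4 ≈ 56882.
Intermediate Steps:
p(F) = -32 (p(F) = 8*(-4) = -32)
a(X) = -2 (a(X) = -4 + 2 = -2)
w(u, P) = 2 (w(u, P) = -1*(-2) = 2)
v = 15/2 (v = -3/2 + ((5 - 2)*(6 + 0))/2 = -3/2 + (3*6)/2 = -3/2 + (½)*18 = -3/2 + 9 = 15/2 ≈ 7.5000)
k(G) = -11/2 (k(G) = 2 - 1*15/2 = 2 - 15/2 = -11/2)
(-233 + k(2))² = (-233 - 11/2)² = (-477/2)² = 227529/4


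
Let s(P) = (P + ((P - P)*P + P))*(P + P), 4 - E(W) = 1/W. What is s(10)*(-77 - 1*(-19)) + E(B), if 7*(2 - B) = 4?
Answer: -231967/10 ≈ -23197.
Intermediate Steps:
B = 10/7 (B = 2 - ⅐*4 = 2 - 4/7 = 10/7 ≈ 1.4286)
E(W) = 4 - 1/W
s(P) = 4*P² (s(P) = (P + (0*P + P))*(2*P) = (P + (0 + P))*(2*P) = (P + P)*(2*P) = (2*P)*(2*P) = 4*P²)
s(10)*(-77 - 1*(-19)) + E(B) = (4*10²)*(-77 - 1*(-19)) + (4 - 1/10/7) = (4*100)*(-77 + 19) + (4 - 1*7/10) = 400*(-58) + (4 - 7/10) = -23200 + 33/10 = -231967/10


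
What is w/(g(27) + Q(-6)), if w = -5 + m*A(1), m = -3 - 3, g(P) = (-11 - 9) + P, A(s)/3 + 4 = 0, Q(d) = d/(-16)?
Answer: 536/59 ≈ 9.0847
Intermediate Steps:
Q(d) = -d/16 (Q(d) = d*(-1/16) = -d/16)
A(s) = -12 (A(s) = -12 + 3*0 = -12 + 0 = -12)
g(P) = -20 + P
m = -6
w = 67 (w = -5 - 6*(-12) = -5 + 72 = 67)
w/(g(27) + Q(-6)) = 67/((-20 + 27) - 1/16*(-6)) = 67/(7 + 3/8) = 67/(59/8) = 67*(8/59) = 536/59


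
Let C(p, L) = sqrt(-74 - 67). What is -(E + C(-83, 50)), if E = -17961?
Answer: 17961 - I*sqrt(141) ≈ 17961.0 - 11.874*I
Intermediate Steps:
C(p, L) = I*sqrt(141) (C(p, L) = sqrt(-141) = I*sqrt(141))
-(E + C(-83, 50)) = -(-17961 + I*sqrt(141)) = 17961 - I*sqrt(141)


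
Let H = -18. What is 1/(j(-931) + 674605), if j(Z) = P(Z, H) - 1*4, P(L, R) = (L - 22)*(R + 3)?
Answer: 1/688896 ≈ 1.4516e-6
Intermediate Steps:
P(L, R) = (-22 + L)*(3 + R)
j(Z) = 326 - 15*Z (j(Z) = (-66 - 22*(-18) + 3*Z + Z*(-18)) - 1*4 = (-66 + 396 + 3*Z - 18*Z) - 4 = (330 - 15*Z) - 4 = 326 - 15*Z)
1/(j(-931) + 674605) = 1/((326 - 15*(-931)) + 674605) = 1/((326 + 13965) + 674605) = 1/(14291 + 674605) = 1/688896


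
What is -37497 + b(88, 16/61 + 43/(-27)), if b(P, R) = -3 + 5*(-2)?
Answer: -37510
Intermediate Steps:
b(P, R) = -13 (b(P, R) = -3 - 10 = -13)
-37497 + b(88, 16/61 + 43/(-27)) = -37497 - 13 = -37510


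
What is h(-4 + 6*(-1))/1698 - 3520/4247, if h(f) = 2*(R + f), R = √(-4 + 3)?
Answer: -3030950/3605703 + I/849 ≈ -0.8406 + 0.0011779*I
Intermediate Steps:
R = I (R = √(-1) = I ≈ 1.0*I)
h(f) = 2*I + 2*f (h(f) = 2*(I + f) = 2*I + 2*f)
h(-4 + 6*(-1))/1698 - 3520/4247 = (2*I + 2*(-4 + 6*(-1)))/1698 - 3520/4247 = (2*I + 2*(-4 - 6))*(1/1698) - 3520*1/4247 = (2*I + 2*(-10))*(1/1698) - 3520/4247 = (2*I - 20)*(1/1698) - 3520/4247 = (-20 + 2*I)*(1/1698) - 3520/4247 = (-10/849 + I/849) - 3520/4247 = -3030950/3605703 + I/849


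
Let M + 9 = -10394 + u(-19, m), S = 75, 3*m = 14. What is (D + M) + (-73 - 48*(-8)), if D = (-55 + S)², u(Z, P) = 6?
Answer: -9686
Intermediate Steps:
m = 14/3 (m = (⅓)*14 = 14/3 ≈ 4.6667)
M = -10397 (M = -9 + (-10394 + 6) = -9 - 10388 = -10397)
D = 400 (D = (-55 + 75)² = 20² = 400)
(D + M) + (-73 - 48*(-8)) = (400 - 10397) + (-73 - 48*(-8)) = -9997 + (-73 + 384) = -9997 + 311 = -9686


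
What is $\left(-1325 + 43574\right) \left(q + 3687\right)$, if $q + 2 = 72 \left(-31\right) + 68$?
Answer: $64260729$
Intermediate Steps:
$q = -2166$ ($q = -2 + \left(72 \left(-31\right) + 68\right) = -2 + \left(-2232 + 68\right) = -2 - 2164 = -2166$)
$\left(-1325 + 43574\right) \left(q + 3687\right) = \left(-1325 + 43574\right) \left(-2166 + 3687\right) = 42249 \cdot 1521 = 64260729$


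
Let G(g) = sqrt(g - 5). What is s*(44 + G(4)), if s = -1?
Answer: -44 - I ≈ -44.0 - 1.0*I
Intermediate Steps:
G(g) = sqrt(-5 + g)
s*(44 + G(4)) = -(44 + sqrt(-5 + 4)) = -(44 + sqrt(-1)) = -(44 + I) = -44 - I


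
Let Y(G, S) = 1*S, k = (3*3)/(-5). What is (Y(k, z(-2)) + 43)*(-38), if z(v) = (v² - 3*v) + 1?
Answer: -2052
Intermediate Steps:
k = -9/5 (k = 9*(-⅕) = -9/5 ≈ -1.8000)
z(v) = 1 + v² - 3*v
Y(G, S) = S
(Y(k, z(-2)) + 43)*(-38) = ((1 + (-2)² - 3*(-2)) + 43)*(-38) = ((1 + 4 + 6) + 43)*(-38) = (11 + 43)*(-38) = 54*(-38) = -2052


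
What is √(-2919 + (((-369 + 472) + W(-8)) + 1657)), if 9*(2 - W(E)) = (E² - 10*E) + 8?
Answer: I*√10565/3 ≈ 34.262*I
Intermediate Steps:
W(E) = 10/9 - E²/9 + 10*E/9 (W(E) = 2 - ((E² - 10*E) + 8)/9 = 2 - (8 + E² - 10*E)/9 = 2 + (-8/9 - E²/9 + 10*E/9) = 10/9 - E²/9 + 10*E/9)
√(-2919 + (((-369 + 472) + W(-8)) + 1657)) = √(-2919 + (((-369 + 472) + (10/9 - ⅑*(-8)² + (10/9)*(-8))) + 1657)) = √(-2919 + ((103 + (10/9 - ⅑*64 - 80/9)) + 1657)) = √(-2919 + ((103 + (10/9 - 64/9 - 80/9)) + 1657)) = √(-2919 + ((103 - 134/9) + 1657)) = √(-2919 + (793/9 + 1657)) = √(-2919 + 15706/9) = √(-10565/9) = I*√10565/3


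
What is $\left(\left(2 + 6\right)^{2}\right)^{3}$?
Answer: $262144$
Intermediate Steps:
$\left(\left(2 + 6\right)^{2}\right)^{3} = \left(8^{2}\right)^{3} = 64^{3} = 262144$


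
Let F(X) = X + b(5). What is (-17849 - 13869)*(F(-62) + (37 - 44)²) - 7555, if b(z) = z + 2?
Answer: 182753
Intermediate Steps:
b(z) = 2 + z
F(X) = 7 + X (F(X) = X + (2 + 5) = X + 7 = 7 + X)
(-17849 - 13869)*(F(-62) + (37 - 44)²) - 7555 = (-17849 - 13869)*((7 - 62) + (37 - 44)²) - 7555 = -31718*(-55 + (-7)²) - 7555 = -31718*(-55 + 49) - 7555 = -31718*(-6) - 7555 = 190308 - 7555 = 182753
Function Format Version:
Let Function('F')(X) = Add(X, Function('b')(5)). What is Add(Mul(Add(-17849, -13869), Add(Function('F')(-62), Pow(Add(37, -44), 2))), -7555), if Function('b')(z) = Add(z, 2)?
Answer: 182753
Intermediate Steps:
Function('b')(z) = Add(2, z)
Function('F')(X) = Add(7, X) (Function('F')(X) = Add(X, Add(2, 5)) = Add(X, 7) = Add(7, X))
Add(Mul(Add(-17849, -13869), Add(Function('F')(-62), Pow(Add(37, -44), 2))), -7555) = Add(Mul(Add(-17849, -13869), Add(Add(7, -62), Pow(Add(37, -44), 2))), -7555) = Add(Mul(-31718, Add(-55, Pow(-7, 2))), -7555) = Add(Mul(-31718, Add(-55, 49)), -7555) = Add(Mul(-31718, -6), -7555) = Add(190308, -7555) = 182753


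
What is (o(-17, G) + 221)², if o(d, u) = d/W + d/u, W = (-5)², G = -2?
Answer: 130896481/2500 ≈ 52359.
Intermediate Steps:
W = 25
o(d, u) = d/25 + d/u
(o(-17, G) + 221)² = (((1/25)*(-17) - 17/(-2)) + 221)² = ((-17/25 - 17*(-½)) + 221)² = ((-17/25 + 17/2) + 221)² = (391/50 + 221)² = (11441/50)² = 130896481/2500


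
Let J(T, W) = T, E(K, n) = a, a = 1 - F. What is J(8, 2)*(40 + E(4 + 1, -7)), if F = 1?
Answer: 320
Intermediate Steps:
a = 0 (a = 1 - 1*1 = 1 - 1 = 0)
E(K, n) = 0
J(8, 2)*(40 + E(4 + 1, -7)) = 8*(40 + 0) = 8*40 = 320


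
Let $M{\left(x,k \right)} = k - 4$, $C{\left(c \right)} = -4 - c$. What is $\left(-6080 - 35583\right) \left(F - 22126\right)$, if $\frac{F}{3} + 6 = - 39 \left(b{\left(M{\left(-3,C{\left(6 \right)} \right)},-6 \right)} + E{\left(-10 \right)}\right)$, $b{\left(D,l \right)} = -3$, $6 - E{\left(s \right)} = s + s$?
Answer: $1034700605$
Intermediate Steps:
$E{\left(s \right)} = 6 - 2 s$ ($E{\left(s \right)} = 6 - \left(s + s\right) = 6 - 2 s$)
$M{\left(x,k \right)} = -4 + k$ ($M{\left(x,k \right)} = k - 4 = -4 + k$)
$F = -2709$ ($F = -18 + 3 \left(- 39 \left(-3 + \left(6 - -20\right)\right)\right) = -18 + 3 \left(- 39 \left(-3 + \left(6 + 20\right)\right)\right) = -18 + 3 \left(- 39 \left(-3 + 26\right)\right) = -18 + 3 \left(\left(-39\right) 23\right) = -18 + 3 \left(-897\right) = -18 - 2691 = -2709$)
$\left(-6080 - 35583\right) \left(F - 22126\right) = \left(-6080 - 35583\right) \left(-2709 - 22126\right) = \left(-41663\right) \left(-24835\right) = 1034700605$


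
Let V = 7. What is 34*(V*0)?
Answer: 0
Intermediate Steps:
34*(V*0) = 34*(7*0) = 34*0 = 0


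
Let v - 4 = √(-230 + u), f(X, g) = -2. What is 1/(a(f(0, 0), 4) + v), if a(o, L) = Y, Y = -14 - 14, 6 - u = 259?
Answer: -8/353 - I*√483/1059 ≈ -0.022663 - 0.020753*I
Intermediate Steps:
u = -253 (u = 6 - 1*259 = 6 - 259 = -253)
Y = -28
a(o, L) = -28
v = 4 + I*√483 (v = 4 + √(-230 - 253) = 4 + √(-483) = 4 + I*√483 ≈ 4.0 + 21.977*I)
1/(a(f(0, 0), 4) + v) = 1/(-28 + (4 + I*√483)) = 1/(-24 + I*√483)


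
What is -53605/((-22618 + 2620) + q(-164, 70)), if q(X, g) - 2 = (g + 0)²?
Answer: 53605/15096 ≈ 3.5509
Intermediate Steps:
q(X, g) = 2 + g² (q(X, g) = 2 + (g + 0)² = 2 + g²)
-53605/((-22618 + 2620) + q(-164, 70)) = -53605/((-22618 + 2620) + (2 + 70²)) = -53605/(-19998 + (2 + 4900)) = -53605/(-19998 + 4902) = -53605/(-15096) = -53605*(-1/15096) = 53605/15096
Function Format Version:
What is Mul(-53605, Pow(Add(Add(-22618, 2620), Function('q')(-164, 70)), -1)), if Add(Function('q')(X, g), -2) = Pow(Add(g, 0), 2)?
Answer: Rational(53605, 15096) ≈ 3.5509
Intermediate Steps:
Function('q')(X, g) = Add(2, Pow(g, 2)) (Function('q')(X, g) = Add(2, Pow(Add(g, 0), 2)) = Add(2, Pow(g, 2)))
Mul(-53605, Pow(Add(Add(-22618, 2620), Function('q')(-164, 70)), -1)) = Mul(-53605, Pow(Add(Add(-22618, 2620), Add(2, Pow(70, 2))), -1)) = Mul(-53605, Pow(Add(-19998, Add(2, 4900)), -1)) = Mul(-53605, Pow(Add(-19998, 4902), -1)) = Mul(-53605, Pow(-15096, -1)) = Mul(-53605, Rational(-1, 15096)) = Rational(53605, 15096)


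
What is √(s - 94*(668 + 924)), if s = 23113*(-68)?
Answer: 2*I*√430333 ≈ 1312.0*I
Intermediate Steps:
s = -1571684
√(s - 94*(668 + 924)) = √(-1571684 - 94*(668 + 924)) = √(-1571684 - 94*1592) = √(-1571684 - 149648) = √(-1721332) = 2*I*√430333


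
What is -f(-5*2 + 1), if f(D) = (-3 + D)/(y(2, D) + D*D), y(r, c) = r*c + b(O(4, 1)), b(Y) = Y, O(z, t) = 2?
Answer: 12/65 ≈ 0.18462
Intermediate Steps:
y(r, c) = 2 + c*r (y(r, c) = r*c + 2 = c*r + 2 = 2 + c*r)
f(D) = (-3 + D)/(2 + D**2 + 2*D) (f(D) = (-3 + D)/((2 + D*2) + D*D) = (-3 + D)/((2 + 2*D) + D**2) = (-3 + D)/(2 + D**2 + 2*D))
-f(-5*2 + 1) = -(-3 + (-5*2 + 1))/(2 + (-5*2 + 1)**2 + 2*(-5*2 + 1)) = -(-3 + (-10 + 1))/(2 + (-10 + 1)**2 + 2*(-10 + 1)) = -(-3 - 9)/(2 + (-9)**2 + 2*(-9)) = -(-12)/(2 + 81 - 18) = -(-12)/65 = -1*(-12/65) = 12/65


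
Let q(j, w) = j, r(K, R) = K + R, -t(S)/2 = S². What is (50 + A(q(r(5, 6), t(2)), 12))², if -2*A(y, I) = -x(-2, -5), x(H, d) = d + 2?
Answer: 9409/4 ≈ 2352.3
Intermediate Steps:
t(S) = -2*S²
x(H, d) = 2 + d
A(y, I) = -3/2 (A(y, I) = -(-1)*(2 - 5)/2 = -(-1)*(-3)/2 = -½*3 = -3/2)
(50 + A(q(r(5, 6), t(2)), 12))² = (50 - 3/2)² = (97/2)² = 9409/4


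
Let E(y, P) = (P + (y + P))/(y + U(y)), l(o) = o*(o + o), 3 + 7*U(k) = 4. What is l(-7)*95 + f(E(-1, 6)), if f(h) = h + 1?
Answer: 55789/6 ≈ 9298.2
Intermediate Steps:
U(k) = ⅐ (U(k) = -3/7 + (⅐)*4 = -3/7 + 4/7 = ⅐)
l(o) = 2*o² (l(o) = o*(2*o) = 2*o²)
E(y, P) = (y + 2*P)/(⅐ + y) (E(y, P) = (P + (y + P))/(y + ⅐) = (P + (P + y))/(⅐ + y) = (y + 2*P)/(⅐ + y))
f(h) = 1 + h
l(-7)*95 + f(E(-1, 6)) = (2*(-7)²)*95 + (1 + 7*(-1 + 2*6)/(1 + 7*(-1))) = (2*49)*95 + (1 + 7*(-1 + 12)/(1 - 7)) = 98*95 + (1 + 7*11/(-6)) = 9310 + (1 + 7*(-⅙)*11) = 9310 + (1 - 77/6) = 9310 - 71/6 = 55789/6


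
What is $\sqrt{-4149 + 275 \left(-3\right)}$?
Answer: $i \sqrt{4974} \approx 70.527 i$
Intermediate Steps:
$\sqrt{-4149 + 275 \left(-3\right)} = \sqrt{-4149 - 825} = \sqrt{-4974} = i \sqrt{4974}$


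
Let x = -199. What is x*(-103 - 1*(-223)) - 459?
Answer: -24339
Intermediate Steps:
x*(-103 - 1*(-223)) - 459 = -199*(-103 - 1*(-223)) - 459 = -199*(-103 + 223) - 459 = -199*120 - 459 = -23880 - 459 = -24339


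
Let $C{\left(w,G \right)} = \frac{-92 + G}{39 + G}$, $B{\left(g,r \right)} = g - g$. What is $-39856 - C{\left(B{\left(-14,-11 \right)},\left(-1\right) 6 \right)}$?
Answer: $- \frac{1315150}{33} \approx -39853.0$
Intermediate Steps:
$B{\left(g,r \right)} = 0$
$C{\left(w,G \right)} = \frac{-92 + G}{39 + G}$
$-39856 - C{\left(B{\left(-14,-11 \right)},\left(-1\right) 6 \right)} = -39856 - \frac{-92 - 6}{39 - 6} = -39856 - \frac{1}{33} \left(-98\right) = -39856 - - \frac{98}{33} = -39856 + \frac{98}{33} = - \frac{1315150}{33}$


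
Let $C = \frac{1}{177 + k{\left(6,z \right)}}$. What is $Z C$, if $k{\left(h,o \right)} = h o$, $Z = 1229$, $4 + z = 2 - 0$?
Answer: $\frac{1229}{165} \approx 7.4485$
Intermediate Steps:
$z = -2$ ($z = -4 + \left(2 - 0\right) = -4 + \left(2 + 0\right) = -4 + 2 = -2$)
$C = \frac{1}{165}$ ($C = \frac{1}{177 + 6 \left(-2\right)} = \frac{1}{177 - 12} = \frac{1}{165} \approx 0.0060606$)
$Z C = 1229 \cdot \frac{1}{165} = \frac{1229}{165}$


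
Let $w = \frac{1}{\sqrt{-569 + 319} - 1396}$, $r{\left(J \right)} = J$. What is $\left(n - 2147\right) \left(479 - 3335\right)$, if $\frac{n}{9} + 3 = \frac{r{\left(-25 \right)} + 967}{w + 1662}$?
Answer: $\frac{33349223380196650416}{5383791223801} - \frac{121065840 i \sqrt{10}}{5383791223801} \approx 6.1944 \cdot 10^{6} - 7.111 \cdot 10^{-5} i$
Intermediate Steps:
$w = \frac{1}{-1396 + 5 i \sqrt{10}}$ ($w = \frac{1}{\sqrt{-250} - 1396} = \frac{1}{5 i \sqrt{10} - 1396} = \frac{1}{-1396 + 5 i \sqrt{10}} \approx -0.00071624 - 8.112 \cdot 10^{-6} i$)
$n = -27 + \frac{8478}{\frac{1619673148}{974533} - \frac{5 i \sqrt{10}}{1949066}}$ ($n = -27 + 9 \frac{-25 + 967}{\left(- \frac{698}{974533} - \frac{5 i \sqrt{10}}{1949066}\right) + 1662} = -27 + 9 \frac{942}{\frac{1619673148}{974533} - \frac{5 i \sqrt{10}}{1949066}} = -27 + \frac{8478}{\frac{1619673148}{974533} - \frac{5 i \sqrt{10}}{1949066}} \approx -21.899 + 2.4899 \cdot 10^{-8} i$)
$\left(n - 2147\right) \left(479 - 3335\right) = \left(\left(- \frac{117899185145139}{5383791223801} + \frac{42390 i \sqrt{10}}{5383791223801}\right) - 2147\right) \left(479 - 3335\right) = \left(- \frac{11676898942645886}{5383791223801} + \frac{42390 i \sqrt{10}}{5383791223801}\right) \left(-2856\right) = \frac{33349223380196650416}{5383791223801} - \frac{121065840 i \sqrt{10}}{5383791223801}$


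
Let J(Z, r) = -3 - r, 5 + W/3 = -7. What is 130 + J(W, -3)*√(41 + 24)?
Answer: 130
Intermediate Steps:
W = -36 (W = -15 + 3*(-7) = -15 - 21 = -36)
130 + J(W, -3)*√(41 + 24) = 130 + (-3 - 1*(-3))*√(41 + 24) = 130 + (-3 + 3)*√65 = 130 + 0*√65 = 130 + 0 = 130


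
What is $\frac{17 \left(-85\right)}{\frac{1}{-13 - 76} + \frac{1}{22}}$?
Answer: $- \frac{2829310}{67} \approx -42229.0$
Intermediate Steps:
$\frac{17 \left(-85\right)}{\frac{1}{-13 - 76} + \frac{1}{22}} = - \frac{1445}{\frac{1}{-89} + \frac{1}{22}} = - \frac{1445}{- \frac{1}{89} + \frac{1}{22}} = - \frac{1445}{\frac{67}{1958}} = \left(-1445\right) \frac{1958}{67} = - \frac{2829310}{67}$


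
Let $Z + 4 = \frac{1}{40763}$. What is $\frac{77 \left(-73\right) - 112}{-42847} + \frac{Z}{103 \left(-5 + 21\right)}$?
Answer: $\frac{54020275085}{411193012304} \approx 0.13137$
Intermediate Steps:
$Z = - \frac{163051}{40763}$ ($Z = -4 + \frac{1}{40763} = - \frac{163051}{40763} \approx -4.0$)
$\frac{77 \left(-73\right) - 112}{-42847} + \frac{Z}{103 \left(-5 + 21\right)} = \frac{77 \left(-73\right) - 112}{-42847} - \frac{163051}{40763 \cdot 103 \left(-5 + 21\right)} = \left(-5621 - 112\right) \left(- \frac{1}{42847}\right) - \frac{163051}{40763 \cdot 103 \cdot 16} = \left(-5733\right) \left(- \frac{1}{42847}\right) - \frac{163051}{40763 \cdot 1648} = \frac{819}{6121} - \frac{163051}{67177424} = \frac{54020275085}{411193012304}$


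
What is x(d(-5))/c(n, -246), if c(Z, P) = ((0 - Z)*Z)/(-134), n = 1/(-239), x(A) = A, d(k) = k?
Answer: -38271070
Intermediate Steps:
n = -1/239 ≈ -0.0041841
c(Z, P) = Z²/134 (c(Z, P) = ((-Z)*Z)*(-1/134) = -Z²*(-1/134) = Z²/134)
x(d(-5))/c(n, -246) = -5/((-1/239)²/134) = -5/((1/134)*(1/57121)) = -5/1/7654214 = -5*7654214 = -38271070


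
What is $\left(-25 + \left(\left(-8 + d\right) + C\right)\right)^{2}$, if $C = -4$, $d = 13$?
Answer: $576$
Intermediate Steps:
$\left(-25 + \left(\left(-8 + d\right) + C\right)\right)^{2} = \left(-25 + \left(\left(-8 + 13\right) - 4\right)\right)^{2} = \left(-25 + \left(5 - 4\right)\right)^{2} = \left(-25 + 1\right)^{2} = \left(-24\right)^{2} = 576$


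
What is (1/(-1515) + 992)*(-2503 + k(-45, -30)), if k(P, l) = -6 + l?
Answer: -3815809781/1515 ≈ -2.5187e+6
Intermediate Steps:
(1/(-1515) + 992)*(-2503 + k(-45, -30)) = (1/(-1515) + 992)*(-2503 + (-6 - 30)) = (-1/1515 + 992)*(-2503 - 36) = (1502879/1515)*(-2539) = -3815809781/1515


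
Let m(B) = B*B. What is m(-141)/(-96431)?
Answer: -19881/96431 ≈ -0.20617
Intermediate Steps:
m(B) = B²
m(-141)/(-96431) = (-141)²/(-96431) = 19881*(-1/96431) = -19881/96431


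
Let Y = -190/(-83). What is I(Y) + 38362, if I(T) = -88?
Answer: 38274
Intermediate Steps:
Y = 190/83 (Y = -190*(-1/83) = 190/83 ≈ 2.2892)
I(Y) + 38362 = -88 + 38362 = 38274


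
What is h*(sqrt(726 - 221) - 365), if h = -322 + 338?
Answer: -5840 + 16*sqrt(505) ≈ -5480.4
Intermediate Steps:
h = 16
h*(sqrt(726 - 221) - 365) = 16*(sqrt(726 - 221) - 365) = 16*(sqrt(505) - 365) = 16*(-365 + sqrt(505)) = -5840 + 16*sqrt(505)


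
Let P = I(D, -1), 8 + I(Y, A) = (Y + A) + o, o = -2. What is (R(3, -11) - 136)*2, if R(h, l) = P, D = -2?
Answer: -298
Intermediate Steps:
I(Y, A) = -10 + A + Y (I(Y, A) = -8 + ((Y + A) - 2) = -8 + ((A + Y) - 2) = -8 + (-2 + A + Y) = -10 + A + Y)
P = -13 (P = -10 - 1 - 2 = -13)
R(h, l) = -13
(R(3, -11) - 136)*2 = (-13 - 136)*2 = -149*2 = -298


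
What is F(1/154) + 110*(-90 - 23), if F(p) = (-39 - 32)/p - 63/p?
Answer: -33066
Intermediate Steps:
F(p) = -134/p (F(p) = -71/p - 63/p = -134/p)
F(1/154) + 110*(-90 - 23) = -134/(1/154) + 110*(-90 - 23) = -134/1/154 + 110*(-113) = -134*154 - 12430 = -20636 - 12430 = -33066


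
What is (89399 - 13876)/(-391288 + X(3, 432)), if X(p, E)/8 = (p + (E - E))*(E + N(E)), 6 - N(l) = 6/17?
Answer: -1283891/6473336 ≈ -0.19834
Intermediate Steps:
N(l) = 96/17 (N(l) = 6 - 6/17 = 96/17)
X(p, E) = 8*p*(96/17 + E) (X(p, E) = 8*((p + (E - E))*(E + 96/17)) = 8*((p + 0)*(96/17 + E)) = 8*(p*(96/17 + E)) = 8*p*(96/17 + E))
(89399 - 13876)/(-391288 + X(3, 432)) = (89399 - 13876)/(-391288 + (8/17)*3*(96 + 17*432)) = 75523/(-391288 + (8/17)*3*(96 + 7344)) = 75523/(-391288 + (8/17)*3*7440) = 75523/(-391288 + 178560/17) = 75523/(-6473336/17) = 75523*(-17/6473336) = -1283891/6473336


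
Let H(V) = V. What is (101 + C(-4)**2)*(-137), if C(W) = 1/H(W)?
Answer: -221529/16 ≈ -13846.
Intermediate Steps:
C(W) = 1/W
(101 + C(-4)**2)*(-137) = (101 + (1/(-4))**2)*(-137) = (101 + (-1/4)**2)*(-137) = (101 + 1/16)*(-137) = (1617/16)*(-137) = -221529/16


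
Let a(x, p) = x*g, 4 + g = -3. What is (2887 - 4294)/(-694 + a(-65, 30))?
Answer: 1407/239 ≈ 5.8870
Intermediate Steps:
g = -7 (g = -4 - 3 = -7)
a(x, p) = -7*x (a(x, p) = x*(-7) = -7*x)
(2887 - 4294)/(-694 + a(-65, 30)) = (2887 - 4294)/(-694 - 7*(-65)) = -1407/(-694 + 455) = -1407/(-239) = -1407*(-1/239) = 1407/239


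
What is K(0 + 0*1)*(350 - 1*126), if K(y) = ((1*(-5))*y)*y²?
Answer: 0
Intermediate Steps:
K(y) = -5*y³ (K(y) = (-5*y)*y² = -5*y³)
K(0 + 0*1)*(350 - 1*126) = (-5*(0 + 0*1)³)*(350 - 1*126) = (-5*(0 + 0)³)*(350 - 126) = -5*0³*224 = -5*0*224 = 0*224 = 0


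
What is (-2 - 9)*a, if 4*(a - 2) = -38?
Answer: 165/2 ≈ 82.500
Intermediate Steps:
a = -15/2 (a = 2 + (¼)*(-38) = 2 - 19/2 = -15/2 ≈ -7.5000)
(-2 - 9)*a = (-2 - 9)*(-15/2) = -11*(-15/2) = 165/2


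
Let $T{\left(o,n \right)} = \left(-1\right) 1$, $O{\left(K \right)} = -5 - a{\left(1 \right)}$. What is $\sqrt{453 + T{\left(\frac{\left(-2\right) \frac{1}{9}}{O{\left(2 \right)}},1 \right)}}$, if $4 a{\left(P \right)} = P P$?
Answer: $2 \sqrt{113} \approx 21.26$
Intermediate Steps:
$a{\left(P \right)} = \frac{P^{2}}{4}$ ($a{\left(P \right)} = \frac{P P}{4} = \frac{P^{2}}{4}$)
$O{\left(K \right)} = - \frac{21}{4}$ ($O{\left(K \right)} = -5 - \frac{1^{2}}{4} = -5 - \frac{1}{4} \cdot 1 = -5 - \frac{1}{4} = - \frac{21}{4}$)
$T{\left(o,n \right)} = -1$
$\sqrt{453 + T{\left(\frac{\left(-2\right) \frac{1}{9}}{O{\left(2 \right)}},1 \right)}} = \sqrt{453 - 1} = \sqrt{452} = 2 \sqrt{113}$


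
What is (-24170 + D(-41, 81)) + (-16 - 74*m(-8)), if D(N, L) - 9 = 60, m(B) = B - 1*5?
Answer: -23155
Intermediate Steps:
m(B) = -5 + B (m(B) = B - 5 = -5 + B)
D(N, L) = 69 (D(N, L) = 9 + 60 = 69)
(-24170 + D(-41, 81)) + (-16 - 74*m(-8)) = (-24170 + 69) + (-16 - 74*(-5 - 8)) = -24101 + (-16 - 74*(-13)) = -24101 + (-16 + 962) = -24101 + 946 = -23155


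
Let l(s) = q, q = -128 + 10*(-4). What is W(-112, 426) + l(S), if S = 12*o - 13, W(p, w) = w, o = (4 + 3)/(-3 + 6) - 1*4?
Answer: 258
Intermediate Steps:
q = -168 (q = -128 - 40 = -168)
o = -5/3 (o = 7/3 - 4 = -5/3 ≈ -1.6667)
S = -33 (S = 12*(-5/3) - 13 = -20 - 13 = -33)
l(s) = -168
W(-112, 426) + l(S) = 426 - 168 = 258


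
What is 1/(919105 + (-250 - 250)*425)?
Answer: 1/706605 ≈ 1.4152e-6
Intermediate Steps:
1/(919105 + (-250 - 250)*425) = 1/(919105 - 500*425) = 1/(919105 - 212500) = 1/706605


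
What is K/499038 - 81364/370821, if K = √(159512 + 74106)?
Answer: -81364/370821 + √233618/499038 ≈ -0.21845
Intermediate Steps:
K = √233618 ≈ 483.34
K/499038 - 81364/370821 = √233618/499038 - 81364/370821 = -81364/370821 + √233618/499038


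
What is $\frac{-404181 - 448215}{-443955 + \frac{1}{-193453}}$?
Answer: $\frac{41224640847}{21471106654} \approx 1.92$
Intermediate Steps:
$\frac{-404181 - 448215}{-443955 + \frac{1}{-193453}} = - \frac{852396}{-443955 - \frac{1}{193453}} = - \frac{852396}{- \frac{85884426616}{193453}} = \left(-852396\right) \left(- \frac{193453}{85884426616}\right) = \frac{41224640847}{21471106654}$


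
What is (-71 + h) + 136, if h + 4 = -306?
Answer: -245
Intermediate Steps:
h = -310 (h = -4 - 306 = -310)
(-71 + h) + 136 = (-71 - 310) + 136 = -381 + 136 = -245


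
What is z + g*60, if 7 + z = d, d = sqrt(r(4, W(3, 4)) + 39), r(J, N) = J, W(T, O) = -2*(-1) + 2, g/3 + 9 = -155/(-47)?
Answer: -48569/47 + sqrt(43) ≈ -1026.8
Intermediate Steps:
g = -804/47 (g = -27 + 3*(-155/(-47)) = -27 + 3*(-155*(-1/47)) = -27 + 3*(155/47) = -27 + 465/47 = -804/47 ≈ -17.106)
W(T, O) = 4 (W(T, O) = 2 + 2 = 4)
d = sqrt(43) (d = sqrt(4 + 39) = sqrt(43) ≈ 6.5574)
z = -7 + sqrt(43) ≈ -0.44256
z + g*60 = (-7 + sqrt(43)) - 804/47*60 = (-7 + sqrt(43)) - 48240/47 = -48569/47 + sqrt(43)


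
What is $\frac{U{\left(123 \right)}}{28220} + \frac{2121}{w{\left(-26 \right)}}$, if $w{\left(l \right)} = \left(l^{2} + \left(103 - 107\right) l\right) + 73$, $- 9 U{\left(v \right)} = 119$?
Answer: $\frac{31681769}{12743820} \approx 2.486$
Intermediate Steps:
$U{\left(v \right)} = - \frac{119}{9}$ ($U{\left(v \right)} = \left(- \frac{1}{9}\right) 119 = - \frac{119}{9}$)
$w{\left(l \right)} = 73 + l^{2} - 4 l$ ($w{\left(l \right)} = \left(l^{2} - 4 l\right) + 73 = 73 + l^{2} - 4 l$)
$\frac{U{\left(123 \right)}}{28220} + \frac{2121}{w{\left(-26 \right)}} = - \frac{119}{9 \cdot 28220} + \frac{2121}{73 + \left(-26\right)^{2} - -104} = \left(- \frac{119}{9}\right) \frac{1}{28220} + \frac{2121}{73 + 676 + 104} = - \frac{7}{14940} + \frac{2121}{853} = \frac{31681769}{12743820}$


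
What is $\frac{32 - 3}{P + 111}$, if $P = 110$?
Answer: $\frac{29}{221} \approx 0.13122$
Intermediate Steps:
$\frac{32 - 3}{P + 111} = \frac{32 - 3}{110 + 111} = \frac{29}{221}$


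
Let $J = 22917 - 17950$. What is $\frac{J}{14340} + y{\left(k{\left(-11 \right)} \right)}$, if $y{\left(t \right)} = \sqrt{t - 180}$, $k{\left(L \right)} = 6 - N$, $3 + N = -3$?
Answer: $\frac{4967}{14340} + 2 i \sqrt{42} \approx 0.34637 + 12.961 i$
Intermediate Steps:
$N = -6$ ($N = -3 - 3 = -6$)
$k{\left(L \right)} = 12$ ($k{\left(L \right)} = 6 - -6 = 6 + 6 = 12$)
$J = 4967$ ($J = 22917 - 17950 = 4967$)
$y{\left(t \right)} = \sqrt{-180 + t}$
$\frac{J}{14340} + y{\left(k{\left(-11 \right)} \right)} = \frac{4967}{14340} + \sqrt{-180 + 12} = 4967 \cdot \frac{1}{14340} + \sqrt{-168} = \frac{4967}{14340} + 2 i \sqrt{42}$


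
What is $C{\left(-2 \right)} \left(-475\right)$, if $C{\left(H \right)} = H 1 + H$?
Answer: $1900$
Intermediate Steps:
$C{\left(H \right)} = 2 H$ ($C{\left(H \right)} = H + H = 2 H$)
$C{\left(-2 \right)} \left(-475\right) = 2 \left(-2\right) \left(-475\right) = \left(-4\right) \left(-475\right) = 1900$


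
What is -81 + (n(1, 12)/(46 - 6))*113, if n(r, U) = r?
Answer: -3127/40 ≈ -78.175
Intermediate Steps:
-81 + (n(1, 12)/(46 - 6))*113 = -81 + (1/(46 - 6))*113 = -81 + (1/40)*113 = -81 + 113/40 = -3127/40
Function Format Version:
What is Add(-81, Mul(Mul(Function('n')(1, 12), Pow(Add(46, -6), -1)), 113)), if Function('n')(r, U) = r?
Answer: Rational(-3127, 40) ≈ -78.175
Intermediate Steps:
Add(-81, Mul(Mul(Function('n')(1, 12), Pow(Add(46, -6), -1)), 113)) = Add(-81, Mul(Mul(1, Pow(Add(46, -6), -1)), 113)) = Add(-81, Mul(Mul(1, Pow(40, -1)), 113)) = Add(-81, Mul(Mul(1, Rational(1, 40)), 113)) = Add(-81, Mul(Rational(1, 40), 113)) = Add(-81, Rational(113, 40)) = Rational(-3127, 40)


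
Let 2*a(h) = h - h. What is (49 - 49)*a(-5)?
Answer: 0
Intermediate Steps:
a(h) = 0 (a(h) = (h - h)/2 = (1/2)*0 = 0)
(49 - 49)*a(-5) = (49 - 49)*0 = 0*0 = 0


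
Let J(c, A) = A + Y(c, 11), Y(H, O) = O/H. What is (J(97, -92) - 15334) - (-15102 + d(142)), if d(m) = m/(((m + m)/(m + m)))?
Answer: -45191/97 ≈ -465.89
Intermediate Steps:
J(c, A) = A + 11/c
d(m) = m (d(m) = m/(((2*m)/((2*m)))) = m/(((2*m)*(1/(2*m)))) = m/1 = m*1 = m)
(J(97, -92) - 15334) - (-15102 + d(142)) = ((-92 + 11/97) - 15334) - (-15102 + 142) = ((-92 + 11*(1/97)) - 15334) - 1*(-14960) = ((-92 + 11/97) - 15334) + 14960 = (-8913/97 - 15334) + 14960 = -1496311/97 + 14960 = -45191/97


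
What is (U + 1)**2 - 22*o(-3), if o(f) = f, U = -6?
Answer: 91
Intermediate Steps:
(U + 1)**2 - 22*o(-3) = (-6 + 1)**2 - 22*(-3) = (-5)**2 + 66 = 25 + 66 = 91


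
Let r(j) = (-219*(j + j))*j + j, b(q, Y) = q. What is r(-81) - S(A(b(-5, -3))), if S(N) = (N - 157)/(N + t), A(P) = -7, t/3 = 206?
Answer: -1755891025/611 ≈ -2.8738e+6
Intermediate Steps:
t = 618 (t = 3*206 = 618)
S(N) = (-157 + N)/(618 + N) (S(N) = (N - 157)/(N + 618) = (-157 + N)/(618 + N))
r(j) = j - 438*j² (r(j) = (-438*j)*j + j = -438*j² + j = j - 438*j²)
r(-81) - S(A(b(-5, -3))) = -81*(1 - 438*(-81)) - (-157 - 7)/(618 - 7) = -81*(1 + 35478) - (-164)/611 = -81*35479 - (-164)/611 = -2873799 - 1*(-164/611) = -2873799 + 164/611 = -1755891025/611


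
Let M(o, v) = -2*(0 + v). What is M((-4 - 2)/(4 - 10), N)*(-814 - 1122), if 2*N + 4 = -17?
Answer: -40656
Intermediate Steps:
N = -21/2 (N = -2 + (½)*(-17) = -2 - 17/2 = -21/2 ≈ -10.500)
M(o, v) = -2*v
M((-4 - 2)/(4 - 10), N)*(-814 - 1122) = (-2*(-21/2))*(-814 - 1122) = 21*(-1936) = -40656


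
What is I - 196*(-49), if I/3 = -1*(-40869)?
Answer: 132211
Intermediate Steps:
I = 122607 (I = 3*(-1*(-40869)) = 3*40869 = 122607)
I - 196*(-49) = 122607 - 196*(-49) = 122607 - 1*(-9604) = 122607 + 9604 = 132211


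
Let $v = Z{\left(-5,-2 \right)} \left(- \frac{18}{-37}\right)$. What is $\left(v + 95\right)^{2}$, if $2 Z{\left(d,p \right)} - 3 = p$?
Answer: $\frac{12418576}{1369} \approx 9071.3$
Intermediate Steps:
$Z{\left(d,p \right)} = \frac{3}{2} + \frac{p}{2}$
$v = \frac{9}{37}$ ($v = \left(\frac{3}{2} + \frac{1}{2} \left(-2\right)\right) \left(- \frac{18}{-37}\right) = \left(\frac{3}{2} - 1\right) \left(\left(-18\right) \left(- \frac{1}{37}\right)\right) = \frac{1}{2} \cdot \frac{18}{37} = \frac{9}{37} \approx 0.24324$)
$\left(v + 95\right)^{2} = \left(\frac{9}{37} + 95\right)^{2} = \left(\frac{3524}{37}\right)^{2} = \frac{12418576}{1369}$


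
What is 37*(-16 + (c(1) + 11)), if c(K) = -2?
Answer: -259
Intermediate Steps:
37*(-16 + (c(1) + 11)) = 37*(-16 + (-2 + 11)) = 37*(-16 + 9) = 37*(-7) = -259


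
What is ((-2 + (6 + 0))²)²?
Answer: 256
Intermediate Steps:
((-2 + (6 + 0))²)² = ((-2 + 6)²)² = (4²)² = 16² = 256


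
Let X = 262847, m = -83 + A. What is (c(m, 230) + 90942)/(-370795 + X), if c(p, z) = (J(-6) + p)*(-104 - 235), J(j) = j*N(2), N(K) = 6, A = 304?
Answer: -28227/107948 ≈ -0.26149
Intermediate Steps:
m = 221 (m = -83 + 304 = 221)
J(j) = 6*j (J(j) = j*6 = 6*j)
c(p, z) = 12204 - 339*p (c(p, z) = (6*(-6) + p)*(-104 - 235) = (-36 + p)*(-339) = 12204 - 339*p)
(c(m, 230) + 90942)/(-370795 + X) = ((12204 - 339*221) + 90942)/(-370795 + 262847) = ((12204 - 74919) + 90942)/(-107948) = (-62715 + 90942)*(-1/107948) = 28227*(-1/107948) = -28227/107948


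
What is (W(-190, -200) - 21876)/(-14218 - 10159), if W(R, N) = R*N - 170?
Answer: -15954/24377 ≈ -0.65447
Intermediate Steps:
W(R, N) = -170 + N*R (W(R, N) = N*R - 170 = -170 + N*R)
(W(-190, -200) - 21876)/(-14218 - 10159) = ((-170 - 200*(-190)) - 21876)/(-14218 - 10159) = ((-170 + 38000) - 21876)/(-24377) = (37830 - 21876)*(-1/24377) = 15954*(-1/24377) = -15954/24377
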